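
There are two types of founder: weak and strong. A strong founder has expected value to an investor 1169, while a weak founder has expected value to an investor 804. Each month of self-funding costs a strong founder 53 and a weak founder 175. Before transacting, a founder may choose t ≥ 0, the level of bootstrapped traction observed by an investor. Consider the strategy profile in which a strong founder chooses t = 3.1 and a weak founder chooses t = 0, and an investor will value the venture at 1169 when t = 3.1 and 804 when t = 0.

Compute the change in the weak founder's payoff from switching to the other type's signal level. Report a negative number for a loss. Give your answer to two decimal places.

Playing t = 0 the weak founder receives 804.
Deviating to t = 3.1 brings payment 1169 at cost 175 × 3.1 = 542.5, netting 626.5.
Gain from deviating: 626.5 − 804 = -177.50.
The gain is negative, so the weak type's incentive-compatibility constraint is satisfied.

-177.50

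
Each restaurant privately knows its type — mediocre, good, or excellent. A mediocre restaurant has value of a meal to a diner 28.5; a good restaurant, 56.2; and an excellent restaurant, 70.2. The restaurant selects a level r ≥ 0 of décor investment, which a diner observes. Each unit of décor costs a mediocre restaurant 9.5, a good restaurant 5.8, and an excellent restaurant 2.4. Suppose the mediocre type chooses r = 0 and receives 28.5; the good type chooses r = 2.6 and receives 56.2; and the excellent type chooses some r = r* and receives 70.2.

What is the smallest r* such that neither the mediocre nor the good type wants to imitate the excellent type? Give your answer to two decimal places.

Mediocre type (on-path payoff 28.5) won't mimic when 28.5 ≥ 70.2 − 9.5·r*, i.e. r* ≥ 4.39.
Good type (on-path payoff 56.2 − 5.8×2.6 = 41.12) won't mimic when 41.12 ≥ 70.2 − 5.8·r*, i.e. r* ≥ 5.01.
Both must hold, so r* = max(4.39, 5.01) = 5.01. The good type's constraint binds.

5.01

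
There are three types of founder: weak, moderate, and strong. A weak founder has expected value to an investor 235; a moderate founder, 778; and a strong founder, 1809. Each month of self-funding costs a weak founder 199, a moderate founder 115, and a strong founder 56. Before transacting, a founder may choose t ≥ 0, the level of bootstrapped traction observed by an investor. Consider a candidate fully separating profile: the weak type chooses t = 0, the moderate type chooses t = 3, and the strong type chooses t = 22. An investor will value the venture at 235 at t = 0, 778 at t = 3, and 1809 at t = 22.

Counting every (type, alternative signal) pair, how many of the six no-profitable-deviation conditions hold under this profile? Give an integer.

5

Weak (own payoff 235): to t=3 gives 778 − 199×3 = 181 → no gain ✓; to t=22 gives 1809 − 199×22 = -2569 → no gain ✓.
Moderate (own payoff 778 − 115×3 = 433): to t=0 gives 235 → no gain ✓; to t=22 gives 1809 − 115×22 = -721 → no gain ✓.
Strong (own payoff 1809 − 56×22 = 577): to t=0 gives 235 → no gain ✓; to t=3 gives 778 − 56×3 = 610 → profitable ✗.
5 of the 6 constraints hold; not an equilibrium.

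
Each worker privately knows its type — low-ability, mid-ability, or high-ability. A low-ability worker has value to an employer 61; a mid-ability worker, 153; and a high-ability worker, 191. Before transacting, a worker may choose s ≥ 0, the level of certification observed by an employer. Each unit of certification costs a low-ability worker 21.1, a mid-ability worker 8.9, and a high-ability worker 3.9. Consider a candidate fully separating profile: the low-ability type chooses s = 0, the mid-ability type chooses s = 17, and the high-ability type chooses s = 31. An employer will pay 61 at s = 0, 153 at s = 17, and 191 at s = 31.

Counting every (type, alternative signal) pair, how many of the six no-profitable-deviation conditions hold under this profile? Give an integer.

Mid-ability (own payoff 153 − 8.9×17 = 1.7): to s=0 gives 61 → profitable ✗; to s=31 gives 191 − 8.9×31 = -84.9 → no gain ✓.
High-ability (own payoff 191 − 3.9×31 = 70.1): to s=0 gives 61 → no gain ✓; to s=17 gives 153 − 3.9×17 = 86.7 → profitable ✗.
Low-ability (own payoff 61): to s=17 gives 153 − 21.1×17 = -205.7 → no gain ✓; to s=31 gives 191 − 21.1×31 = -463.1 → no gain ✓.
4 of the 6 constraints hold; not an equilibrium.

4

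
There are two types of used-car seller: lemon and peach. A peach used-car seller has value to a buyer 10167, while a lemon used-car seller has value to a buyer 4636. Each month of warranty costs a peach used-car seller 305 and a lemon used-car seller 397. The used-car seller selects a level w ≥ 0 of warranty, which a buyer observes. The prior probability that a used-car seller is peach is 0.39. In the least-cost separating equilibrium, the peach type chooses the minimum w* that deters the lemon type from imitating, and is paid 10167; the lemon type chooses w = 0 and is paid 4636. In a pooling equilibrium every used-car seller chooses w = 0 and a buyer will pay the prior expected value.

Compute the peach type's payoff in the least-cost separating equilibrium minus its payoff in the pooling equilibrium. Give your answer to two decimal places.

-875.35

Least-cost separating signal: w* solves 4636 = 10167 − 397·w*, so w* = (10167 − 4636)/397 ≈ 13.9320.
Peach type's separating payoff: 10167 − 305 × w* = 10167 − 305 × (10167 − 4636)/397 = 10167 − 1686955/397 ≈ 5917.7431.
Pooling payoff: 0.39 × 10167 + 0.61 × 4636 = 6793.09.
Difference: 5917.7431 − 6793.09 = -875.3469, i.e. -875.35 to two decimal places.
The peach type would prefer the pooling outcome.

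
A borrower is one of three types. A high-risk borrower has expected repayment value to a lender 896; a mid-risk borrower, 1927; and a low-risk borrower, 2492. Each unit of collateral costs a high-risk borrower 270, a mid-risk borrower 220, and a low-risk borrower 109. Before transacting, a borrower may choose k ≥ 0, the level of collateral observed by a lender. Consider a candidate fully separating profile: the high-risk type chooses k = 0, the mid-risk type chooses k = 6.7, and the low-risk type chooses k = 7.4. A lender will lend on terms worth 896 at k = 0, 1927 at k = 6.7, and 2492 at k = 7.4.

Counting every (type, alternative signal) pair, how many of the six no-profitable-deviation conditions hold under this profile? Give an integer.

4

High-risk (own payoff 896): to k=6.7 gives 1927 − 270×6.7 = 118 → no gain ✓; to k=7.4 gives 2492 − 270×7.4 = 494 → no gain ✓.
Mid-risk (own payoff 1927 − 220×6.7 = 453): to k=0 gives 896 → profitable ✗; to k=7.4 gives 2492 − 220×7.4 = 864 → profitable ✗.
Low-risk (own payoff 2492 − 109×7.4 = 1685.4): to k=0 gives 896 → no gain ✓; to k=6.7 gives 1927 − 109×6.7 = 1196.7 → no gain ✓.
4 of the 6 constraints hold; not an equilibrium.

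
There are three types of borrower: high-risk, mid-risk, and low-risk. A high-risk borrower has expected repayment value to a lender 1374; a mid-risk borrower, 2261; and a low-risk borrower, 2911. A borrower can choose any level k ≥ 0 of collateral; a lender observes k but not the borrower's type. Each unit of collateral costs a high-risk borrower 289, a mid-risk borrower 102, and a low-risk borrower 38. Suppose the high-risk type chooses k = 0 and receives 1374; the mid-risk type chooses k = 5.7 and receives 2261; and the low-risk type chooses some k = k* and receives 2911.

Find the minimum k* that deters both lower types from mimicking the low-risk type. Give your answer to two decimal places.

Mid-risk type (on-path payoff 2261 − 102×5.7 = 1679.6) won't mimic when 1679.6 ≥ 2911 − 102·k*, i.e. k* ≥ 12.07.
High-risk type (on-path payoff 1374) won't mimic when 1374 ≥ 2911 − 289·k*, i.e. k* ≥ 5.32.
Both must hold, so k* = max(5.32, 12.07) = 12.07. The mid-risk type's constraint binds.

12.07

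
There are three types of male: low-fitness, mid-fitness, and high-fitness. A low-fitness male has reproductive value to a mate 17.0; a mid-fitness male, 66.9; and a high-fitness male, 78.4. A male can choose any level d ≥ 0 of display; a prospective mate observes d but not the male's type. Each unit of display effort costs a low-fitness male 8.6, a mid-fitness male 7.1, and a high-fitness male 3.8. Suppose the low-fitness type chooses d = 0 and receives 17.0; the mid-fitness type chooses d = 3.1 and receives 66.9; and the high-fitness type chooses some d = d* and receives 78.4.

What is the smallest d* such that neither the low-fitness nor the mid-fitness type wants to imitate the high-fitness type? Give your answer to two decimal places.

7.14

Mid-fitness type (on-path payoff 66.9 − 7.1×3.1 = 44.89) won't mimic when 44.89 ≥ 78.4 − 7.1·d*, i.e. d* ≥ 4.72.
Low-fitness type (on-path payoff 17.0) won't mimic when 17.0 ≥ 78.4 − 8.6·d*, i.e. d* ≥ 7.14.
Both must hold, so d* = max(7.14, 4.72) = 7.14. The low-fitness type's constraint binds.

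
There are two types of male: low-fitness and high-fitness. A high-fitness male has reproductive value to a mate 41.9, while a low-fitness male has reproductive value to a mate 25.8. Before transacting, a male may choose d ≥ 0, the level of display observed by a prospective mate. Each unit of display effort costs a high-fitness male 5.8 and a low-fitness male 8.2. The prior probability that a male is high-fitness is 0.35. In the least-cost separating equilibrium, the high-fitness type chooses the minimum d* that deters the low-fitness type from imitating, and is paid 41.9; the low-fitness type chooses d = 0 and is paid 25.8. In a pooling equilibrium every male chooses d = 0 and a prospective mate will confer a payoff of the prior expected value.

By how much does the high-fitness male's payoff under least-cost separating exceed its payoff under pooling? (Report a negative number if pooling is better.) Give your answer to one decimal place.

Least-cost separating signal: d* solves 25.8 = 41.9 − 8.2·d*, so d* = (41.9 − 25.8)/8.2 ≈ 1.9634.
High-fitness type's separating payoff: 41.9 − 5.8 × d* = 41.9 − 5.8 × (41.9 − 25.8)/8.2 = 41.9 − 93.38/8.2 ≈ 30.512.
Pooling payoff: 0.35 × 41.9 + 0.65 × 25.8 = 31.435.
Difference: 30.512 − 31.435 = -0.923, i.e. -0.9 to one decimal place.
The high-fitness type would prefer the pooling outcome.

-0.9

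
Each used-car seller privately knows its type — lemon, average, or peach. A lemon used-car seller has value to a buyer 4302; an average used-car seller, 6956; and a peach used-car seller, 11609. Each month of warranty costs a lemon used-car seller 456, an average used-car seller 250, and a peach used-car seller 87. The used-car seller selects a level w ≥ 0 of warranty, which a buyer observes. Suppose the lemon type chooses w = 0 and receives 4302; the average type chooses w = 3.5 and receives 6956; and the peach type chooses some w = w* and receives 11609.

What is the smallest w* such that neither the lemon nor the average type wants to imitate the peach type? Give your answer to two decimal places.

Lemon type (on-path payoff 4302) won't mimic when 4302 ≥ 11609 − 456·w*, i.e. w* ≥ 16.02.
Average type (on-path payoff 6956 − 250×3.5 = 6081) won't mimic when 6081 ≥ 11609 − 250·w*, i.e. w* ≥ 22.11.
Both must hold, so w* = max(16.02, 22.11) = 22.11. The average type's constraint binds.

22.11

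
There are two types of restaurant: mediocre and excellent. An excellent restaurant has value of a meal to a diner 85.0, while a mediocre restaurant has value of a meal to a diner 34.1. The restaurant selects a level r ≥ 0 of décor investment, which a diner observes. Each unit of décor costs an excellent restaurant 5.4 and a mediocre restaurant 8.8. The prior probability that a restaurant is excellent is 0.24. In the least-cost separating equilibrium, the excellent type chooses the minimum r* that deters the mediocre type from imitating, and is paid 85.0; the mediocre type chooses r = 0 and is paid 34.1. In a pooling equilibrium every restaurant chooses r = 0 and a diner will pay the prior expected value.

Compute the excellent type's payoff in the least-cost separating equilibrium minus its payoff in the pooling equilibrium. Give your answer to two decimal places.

Least-cost separating signal: r* solves 34.1 = 85.0 − 8.8·r*, so r* = (85.0 − 34.1)/8.8 ≈ 5.7841.
Excellent type's separating payoff: 85.0 − 5.4 × r* = 85.0 − 5.4 × (85.0 − 34.1)/8.8 = 85.0 − 274.86/8.8 ≈ 53.7659.
Pooling payoff: 0.24 × 85.0 + 0.76 × 34.1 = 46.316.
Difference: 53.7659 − 46.316 = 7.4499, i.e. 7.45 to two decimal places.
The excellent type prefers to separate.

7.45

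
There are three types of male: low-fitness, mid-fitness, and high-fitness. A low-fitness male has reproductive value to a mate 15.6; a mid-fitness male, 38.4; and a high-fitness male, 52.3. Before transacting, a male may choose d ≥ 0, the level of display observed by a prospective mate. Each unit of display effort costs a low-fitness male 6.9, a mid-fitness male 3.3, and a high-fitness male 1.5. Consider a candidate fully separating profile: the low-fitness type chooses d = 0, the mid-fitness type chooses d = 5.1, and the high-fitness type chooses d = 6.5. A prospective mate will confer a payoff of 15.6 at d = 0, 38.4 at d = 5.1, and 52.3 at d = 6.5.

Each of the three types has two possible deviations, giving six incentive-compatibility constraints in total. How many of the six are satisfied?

5

Mid-fitness (own payoff 38.4 − 3.3×5.1 = 21.57): to d=0 gives 15.6 → no gain ✓; to d=6.5 gives 52.3 − 3.3×6.5 = 30.85 → profitable ✗.
High-fitness (own payoff 52.3 − 1.5×6.5 = 42.55): to d=0 gives 15.6 → no gain ✓; to d=5.1 gives 38.4 − 1.5×5.1 = 30.75 → no gain ✓.
Low-fitness (own payoff 15.6): to d=5.1 gives 38.4 − 6.9×5.1 = 3.21 → no gain ✓; to d=6.5 gives 52.3 − 6.9×6.5 = 7.45 → no gain ✓.
5 of the 6 constraints hold; not an equilibrium.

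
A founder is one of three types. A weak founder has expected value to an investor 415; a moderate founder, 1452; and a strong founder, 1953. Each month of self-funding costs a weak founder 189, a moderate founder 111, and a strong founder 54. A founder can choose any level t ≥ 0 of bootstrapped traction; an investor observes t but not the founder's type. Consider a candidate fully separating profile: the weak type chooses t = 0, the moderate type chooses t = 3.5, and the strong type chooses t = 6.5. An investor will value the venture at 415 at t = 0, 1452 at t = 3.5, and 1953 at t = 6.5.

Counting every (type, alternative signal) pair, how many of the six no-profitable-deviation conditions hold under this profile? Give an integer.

3

Weak (own payoff 415): to t=3.5 gives 1452 − 189×3.5 = 790.5 → profitable ✗; to t=6.5 gives 1953 − 189×6.5 = 724.5 → profitable ✗.
Moderate (own payoff 1452 − 111×3.5 = 1063.5): to t=0 gives 415 → no gain ✓; to t=6.5 gives 1953 − 111×6.5 = 1231.5 → profitable ✗.
Strong (own payoff 1953 − 54×6.5 = 1602): to t=0 gives 415 → no gain ✓; to t=3.5 gives 1452 − 54×3.5 = 1263 → no gain ✓.
3 of the 6 constraints hold; not an equilibrium.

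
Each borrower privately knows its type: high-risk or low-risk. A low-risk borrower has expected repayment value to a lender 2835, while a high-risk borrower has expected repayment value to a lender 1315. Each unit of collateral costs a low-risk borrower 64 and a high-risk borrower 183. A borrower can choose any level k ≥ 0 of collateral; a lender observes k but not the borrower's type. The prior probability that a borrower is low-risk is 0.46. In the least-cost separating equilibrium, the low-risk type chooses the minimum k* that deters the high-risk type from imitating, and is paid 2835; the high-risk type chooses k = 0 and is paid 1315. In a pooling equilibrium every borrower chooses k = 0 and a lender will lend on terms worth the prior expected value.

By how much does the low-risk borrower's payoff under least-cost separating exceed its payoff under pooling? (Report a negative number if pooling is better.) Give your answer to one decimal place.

289.2

Least-cost separating signal: k* solves 1315 = 2835 − 183·k*, so k* = (2835 − 1315)/183 ≈ 8.3060.
Low-risk type's separating payoff: 2835 − 64 × k* = 2835 − 64 × (2835 − 1315)/183 = 2835 − 97280/183 ≈ 2303.415.
Pooling payoff: 0.46 × 2835 + 0.54 × 1315 = 2014.2.
Difference: 2303.415 − 2014.2 = 289.215, i.e. 289.2 to one decimal place.
The low-risk type prefers to separate.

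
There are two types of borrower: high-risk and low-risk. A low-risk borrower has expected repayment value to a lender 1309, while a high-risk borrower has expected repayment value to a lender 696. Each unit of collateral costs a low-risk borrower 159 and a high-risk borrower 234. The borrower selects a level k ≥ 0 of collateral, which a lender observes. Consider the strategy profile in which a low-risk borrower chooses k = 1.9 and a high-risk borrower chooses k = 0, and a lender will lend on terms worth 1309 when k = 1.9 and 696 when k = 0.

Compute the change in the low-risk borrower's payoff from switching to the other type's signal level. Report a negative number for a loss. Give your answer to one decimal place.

-310.9

Playing k = 1.9 the low-risk borrower receives 1309 − 159 × 1.9 = 1006.9.
Deviating to k = 0 yields 696 instead.
Gain from deviating: 696 − 1006.9 = -310.9.
The gain is negative, so the low-risk type's incentive-compatibility constraint is satisfied.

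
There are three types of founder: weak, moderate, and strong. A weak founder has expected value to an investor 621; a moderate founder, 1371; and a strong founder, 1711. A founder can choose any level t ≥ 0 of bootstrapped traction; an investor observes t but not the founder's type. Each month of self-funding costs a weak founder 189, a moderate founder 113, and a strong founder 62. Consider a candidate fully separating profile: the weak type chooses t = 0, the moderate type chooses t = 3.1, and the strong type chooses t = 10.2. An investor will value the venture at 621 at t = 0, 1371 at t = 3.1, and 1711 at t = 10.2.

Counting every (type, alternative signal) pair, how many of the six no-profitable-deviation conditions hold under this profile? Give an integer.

4

Weak (own payoff 621): to t=3.1 gives 1371 − 189×3.1 = 785.1 → profitable ✗; to t=10.2 gives 1711 − 189×10.2 = -216.8 → no gain ✓.
Moderate (own payoff 1371 − 113×3.1 = 1020.7): to t=0 gives 621 → no gain ✓; to t=10.2 gives 1711 − 113×10.2 = 558.4 → no gain ✓.
Strong (own payoff 1711 − 62×10.2 = 1078.6): to t=0 gives 621 → no gain ✓; to t=3.1 gives 1371 − 62×3.1 = 1178.8 → profitable ✗.
4 of the 6 constraints hold; not an equilibrium.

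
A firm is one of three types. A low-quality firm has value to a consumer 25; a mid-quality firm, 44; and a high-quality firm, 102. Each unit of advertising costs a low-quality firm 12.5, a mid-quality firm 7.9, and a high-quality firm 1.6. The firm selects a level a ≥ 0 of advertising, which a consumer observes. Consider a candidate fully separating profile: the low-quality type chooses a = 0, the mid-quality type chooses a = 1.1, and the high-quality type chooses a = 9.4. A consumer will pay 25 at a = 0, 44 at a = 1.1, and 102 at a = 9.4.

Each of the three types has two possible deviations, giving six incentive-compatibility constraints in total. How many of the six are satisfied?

Mid-quality (own payoff 44 − 7.9×1.1 = 35.31): to a=0 gives 25 → no gain ✓; to a=9.4 gives 102 − 7.9×9.4 = 27.74 → no gain ✓.
High-quality (own payoff 102 − 1.6×9.4 = 86.96): to a=0 gives 25 → no gain ✓; to a=1.1 gives 44 − 1.6×1.1 = 42.24 → no gain ✓.
Low-quality (own payoff 25): to a=1.1 gives 44 − 12.5×1.1 = 30.25 → profitable ✗; to a=9.4 gives 102 − 12.5×9.4 = -15.5 → no gain ✓.
5 of the 6 constraints hold; not an equilibrium.

5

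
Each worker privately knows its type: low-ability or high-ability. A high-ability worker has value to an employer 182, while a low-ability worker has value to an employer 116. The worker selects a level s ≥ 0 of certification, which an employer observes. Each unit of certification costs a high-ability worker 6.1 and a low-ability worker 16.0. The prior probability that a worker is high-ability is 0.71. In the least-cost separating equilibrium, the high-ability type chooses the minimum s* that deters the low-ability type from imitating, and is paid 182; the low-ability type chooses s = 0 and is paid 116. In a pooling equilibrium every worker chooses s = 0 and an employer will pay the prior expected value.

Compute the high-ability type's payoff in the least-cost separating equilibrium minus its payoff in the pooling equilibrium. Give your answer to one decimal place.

-6.0

Least-cost separating signal: s* solves 116 = 182 − 16.0·s*, so s* = (182 − 116)/16.0 = 4.125.
High-ability type's separating payoff: 182 − 6.1 × s* = 182 − 6.1 × (182 − 116)/16.0 = 182 − 402.6/16.0 ≈ 156.838.
Pooling payoff: 0.71 × 182 + 0.29 × 116 = 162.86.
Difference: 156.838 − 162.86 = -6.022, i.e. -6.0 to one decimal place.
The high-ability type would prefer the pooling outcome.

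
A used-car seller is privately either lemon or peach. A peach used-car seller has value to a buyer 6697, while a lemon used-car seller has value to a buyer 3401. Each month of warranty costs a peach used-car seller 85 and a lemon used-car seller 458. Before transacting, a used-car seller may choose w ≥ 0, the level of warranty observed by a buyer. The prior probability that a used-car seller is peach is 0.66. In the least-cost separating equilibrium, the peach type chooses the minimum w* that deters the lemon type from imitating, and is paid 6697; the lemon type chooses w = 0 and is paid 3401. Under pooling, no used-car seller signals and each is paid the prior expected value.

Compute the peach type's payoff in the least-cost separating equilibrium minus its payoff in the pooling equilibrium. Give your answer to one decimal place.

508.9

Least-cost separating signal: w* solves 3401 = 6697 − 458·w*, so w* = (6697 − 3401)/458 ≈ 7.1965.
Peach type's separating payoff: 6697 − 85 × w* = 6697 − 85 × (6697 − 3401)/458 = 6697 − 280160/458 ≈ 6085.297.
Pooling payoff: 0.66 × 6697 + 0.34 × 3401 = 5576.36.
Difference: 6085.297 − 5576.36 = 508.937, i.e. 508.9 to one decimal place.
The peach type prefers to separate.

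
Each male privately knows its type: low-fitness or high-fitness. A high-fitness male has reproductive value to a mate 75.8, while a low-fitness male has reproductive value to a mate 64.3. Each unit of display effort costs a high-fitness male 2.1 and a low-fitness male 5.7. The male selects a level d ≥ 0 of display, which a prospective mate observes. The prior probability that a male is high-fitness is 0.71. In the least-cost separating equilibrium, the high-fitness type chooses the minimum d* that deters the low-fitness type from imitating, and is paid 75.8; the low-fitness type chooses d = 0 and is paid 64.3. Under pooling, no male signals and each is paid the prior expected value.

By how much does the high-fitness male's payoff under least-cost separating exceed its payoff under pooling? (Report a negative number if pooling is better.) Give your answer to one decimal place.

Least-cost separating signal: d* solves 64.3 = 75.8 − 5.7·d*, so d* = (75.8 − 64.3)/5.7 ≈ 2.0175.
High-fitness type's separating payoff: 75.8 − 2.1 × d* = 75.8 − 2.1 × (75.8 − 64.3)/5.7 = 75.8 − 24.15/5.7 ≈ 71.563.
Pooling payoff: 0.71 × 75.8 + 0.29 × 64.3 = 72.465.
Difference: 71.563 − 72.465 = -0.902, i.e. -0.9 to one decimal place.
The high-fitness type would prefer the pooling outcome.

-0.9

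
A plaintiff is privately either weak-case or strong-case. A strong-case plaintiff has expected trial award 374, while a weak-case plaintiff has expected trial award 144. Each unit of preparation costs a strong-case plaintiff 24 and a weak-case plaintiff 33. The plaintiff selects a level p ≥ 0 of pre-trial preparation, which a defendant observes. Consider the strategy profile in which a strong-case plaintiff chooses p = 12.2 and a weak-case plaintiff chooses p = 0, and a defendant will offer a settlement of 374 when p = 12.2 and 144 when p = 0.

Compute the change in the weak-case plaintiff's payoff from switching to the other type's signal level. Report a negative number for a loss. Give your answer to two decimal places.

Playing p = 0 the weak-case plaintiff receives 144.
Deviating to p = 12.2 brings payment 374 at cost 33 × 12.2 = 402.6, netting -28.6.
Gain from deviating: -28.6 − 144 = -172.60.
The gain is negative, so the weak-case type's incentive-compatibility constraint is satisfied.

-172.60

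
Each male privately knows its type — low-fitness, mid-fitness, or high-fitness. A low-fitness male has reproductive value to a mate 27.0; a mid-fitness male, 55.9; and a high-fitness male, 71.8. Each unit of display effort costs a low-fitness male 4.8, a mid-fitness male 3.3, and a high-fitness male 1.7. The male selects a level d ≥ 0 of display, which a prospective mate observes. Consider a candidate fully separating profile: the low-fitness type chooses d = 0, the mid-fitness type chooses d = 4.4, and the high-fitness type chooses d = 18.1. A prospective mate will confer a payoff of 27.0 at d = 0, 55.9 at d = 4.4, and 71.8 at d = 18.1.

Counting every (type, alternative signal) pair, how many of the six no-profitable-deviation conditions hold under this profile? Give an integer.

4

High-fitness (own payoff 71.8 − 1.7×18.1 = 41.03): to d=0 gives 27.0 → no gain ✓; to d=4.4 gives 55.9 − 1.7×4.4 = 48.42 → profitable ✗.
Mid-fitness (own payoff 55.9 − 3.3×4.4 = 41.38): to d=0 gives 27.0 → no gain ✓; to d=18.1 gives 71.8 − 3.3×18.1 = 12.07 → no gain ✓.
Low-fitness (own payoff 27.0): to d=4.4 gives 55.9 − 4.8×4.4 = 34.78 → profitable ✗; to d=18.1 gives 71.8 − 4.8×18.1 = -15.08 → no gain ✓.
4 of the 6 constraints hold; not an equilibrium.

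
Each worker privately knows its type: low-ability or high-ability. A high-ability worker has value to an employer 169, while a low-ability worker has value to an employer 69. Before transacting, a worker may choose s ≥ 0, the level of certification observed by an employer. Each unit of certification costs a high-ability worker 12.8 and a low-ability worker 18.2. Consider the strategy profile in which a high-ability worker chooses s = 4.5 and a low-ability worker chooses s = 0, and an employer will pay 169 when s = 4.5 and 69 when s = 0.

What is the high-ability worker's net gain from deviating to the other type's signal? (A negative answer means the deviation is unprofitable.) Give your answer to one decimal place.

-42.4

Playing s = 4.5 the high-ability worker receives 169 − 12.8 × 4.5 = 111.4.
Deviating to s = 0 yields 69 instead.
Gain from deviating: 69 − 111.4 = -42.4.
The gain is negative, so the high-ability type's incentive-compatibility constraint is satisfied.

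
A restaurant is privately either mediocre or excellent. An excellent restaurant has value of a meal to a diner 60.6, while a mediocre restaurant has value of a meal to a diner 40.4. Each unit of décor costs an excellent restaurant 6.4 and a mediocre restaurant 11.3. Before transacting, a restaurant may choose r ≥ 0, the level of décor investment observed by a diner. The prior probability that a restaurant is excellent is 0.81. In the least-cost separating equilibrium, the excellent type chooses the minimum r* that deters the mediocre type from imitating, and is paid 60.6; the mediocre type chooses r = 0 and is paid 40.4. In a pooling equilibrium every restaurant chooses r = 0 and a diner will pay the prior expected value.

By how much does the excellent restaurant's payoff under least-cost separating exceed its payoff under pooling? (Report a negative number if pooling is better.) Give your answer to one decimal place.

-7.6

Least-cost separating signal: r* solves 40.4 = 60.6 − 11.3·r*, so r* = (60.6 − 40.4)/11.3 ≈ 1.7876.
Excellent type's separating payoff: 60.6 − 6.4 × r* = 60.6 − 6.4 × (60.6 − 40.4)/11.3 = 60.6 − 129.28/11.3 ≈ 49.159.
Pooling payoff: 0.81 × 60.6 + 0.19 × 40.4 = 56.762.
Difference: 49.159 − 56.762 = -7.603, i.e. -7.6 to one decimal place.
The excellent type would prefer the pooling outcome.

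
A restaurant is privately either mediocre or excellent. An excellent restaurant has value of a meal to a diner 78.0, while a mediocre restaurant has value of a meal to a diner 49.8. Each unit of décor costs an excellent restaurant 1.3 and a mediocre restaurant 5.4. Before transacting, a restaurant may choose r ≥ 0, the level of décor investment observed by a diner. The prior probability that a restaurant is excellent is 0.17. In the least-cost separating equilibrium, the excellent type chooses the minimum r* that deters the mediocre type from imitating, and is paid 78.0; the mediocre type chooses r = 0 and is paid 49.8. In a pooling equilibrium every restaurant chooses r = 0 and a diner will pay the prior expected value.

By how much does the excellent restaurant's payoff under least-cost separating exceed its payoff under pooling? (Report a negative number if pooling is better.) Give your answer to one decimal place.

Least-cost separating signal: r* solves 49.8 = 78.0 − 5.4·r*, so r* = (78.0 − 49.8)/5.4 ≈ 5.2222.
Excellent type's separating payoff: 78.0 − 1.3 × r* = 78.0 − 1.3 × (78.0 − 49.8)/5.4 = 78.0 − 36.66/5.4 ≈ 71.211.
Pooling payoff: 0.17 × 78.0 + 0.83 × 49.8 = 54.594.
Difference: 71.211 − 54.594 = 16.617, i.e. 16.6 to one decimal place.
The excellent type prefers to separate.

16.6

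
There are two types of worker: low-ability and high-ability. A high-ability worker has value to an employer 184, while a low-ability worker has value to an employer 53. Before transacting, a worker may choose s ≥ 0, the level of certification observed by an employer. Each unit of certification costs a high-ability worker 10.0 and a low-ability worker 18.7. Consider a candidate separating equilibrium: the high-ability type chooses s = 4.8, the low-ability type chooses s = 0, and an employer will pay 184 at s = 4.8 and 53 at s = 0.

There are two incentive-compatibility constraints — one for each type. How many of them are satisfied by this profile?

1

Low-ability type: stay at 0 → 53; mimic → 184 − 18.7 × 4.8 = 94.24. IC fails (53 < 94.24).
High-ability type: signal → 184 − 10.0 × 4.8 = 136; deviate to 0 → 53. IC holds (136 ≥ 53).
1 of 2 constraints hold, so this profile is not an equilibrium.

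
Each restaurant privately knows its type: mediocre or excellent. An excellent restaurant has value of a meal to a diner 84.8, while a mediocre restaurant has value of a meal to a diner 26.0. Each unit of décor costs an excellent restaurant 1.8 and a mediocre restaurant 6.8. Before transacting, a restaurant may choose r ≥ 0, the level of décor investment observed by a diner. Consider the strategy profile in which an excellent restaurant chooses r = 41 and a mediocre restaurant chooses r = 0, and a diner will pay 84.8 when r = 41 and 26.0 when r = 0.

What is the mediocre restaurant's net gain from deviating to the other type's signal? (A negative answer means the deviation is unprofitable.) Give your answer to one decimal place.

Playing r = 0 the mediocre restaurant receives 26.0.
Deviating to r = 41 brings payment 84.8 at cost 6.8 × 41 = 278.8, netting -194.
Gain from deviating: -194 − 26.0 = -220.0.
The gain is negative, so the mediocre type's incentive-compatibility constraint is satisfied.

-220.0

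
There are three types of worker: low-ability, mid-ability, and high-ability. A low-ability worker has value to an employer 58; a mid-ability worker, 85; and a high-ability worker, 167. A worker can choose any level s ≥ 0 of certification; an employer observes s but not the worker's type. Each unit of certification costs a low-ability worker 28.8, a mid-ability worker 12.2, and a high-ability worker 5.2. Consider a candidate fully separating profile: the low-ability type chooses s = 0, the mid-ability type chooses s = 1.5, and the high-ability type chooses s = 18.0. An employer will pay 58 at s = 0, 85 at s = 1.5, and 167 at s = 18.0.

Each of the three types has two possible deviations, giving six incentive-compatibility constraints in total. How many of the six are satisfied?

5

High-ability (own payoff 167 − 5.2×18.0 = 73.4): to s=0 gives 58 → no gain ✓; to s=1.5 gives 85 − 5.2×1.5 = 77.2 → profitable ✗.
Mid-ability (own payoff 85 − 12.2×1.5 = 66.7): to s=0 gives 58 → no gain ✓; to s=18.0 gives 167 − 12.2×18.0 = -52.6 → no gain ✓.
Low-ability (own payoff 58): to s=1.5 gives 85 − 28.8×1.5 = 41.8 → no gain ✓; to s=18.0 gives 167 − 28.8×18.0 = -351.4 → no gain ✓.
5 of the 6 constraints hold; not an equilibrium.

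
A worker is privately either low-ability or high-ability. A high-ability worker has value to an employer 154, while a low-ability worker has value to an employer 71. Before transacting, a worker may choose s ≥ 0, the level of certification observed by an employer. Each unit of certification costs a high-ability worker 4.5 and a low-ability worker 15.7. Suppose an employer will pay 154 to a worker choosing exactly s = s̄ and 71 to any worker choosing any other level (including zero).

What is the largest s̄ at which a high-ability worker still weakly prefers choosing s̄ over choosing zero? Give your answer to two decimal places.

18.44

Choosing s̄ yields the high-ability type 154 − 4.5·s̄; choosing zero yields 71.
The high-ability type is indifferent at 154 − 4.5·s̄ = 71, i.e. s̄ = (154 − 71) / 4.5 ≈ 18.44.
For any s̄ above 18.44 the high-ability type would rather pool at zero, so separation collapses.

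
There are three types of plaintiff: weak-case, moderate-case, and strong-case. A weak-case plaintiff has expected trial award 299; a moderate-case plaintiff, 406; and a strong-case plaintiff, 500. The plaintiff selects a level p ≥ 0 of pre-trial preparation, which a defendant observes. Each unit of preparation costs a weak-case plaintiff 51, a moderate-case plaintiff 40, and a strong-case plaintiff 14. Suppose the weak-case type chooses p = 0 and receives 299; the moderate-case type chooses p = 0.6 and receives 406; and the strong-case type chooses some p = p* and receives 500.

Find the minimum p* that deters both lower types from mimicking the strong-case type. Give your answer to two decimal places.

Moderate-case type (on-path payoff 406 − 40×0.6 = 382) won't mimic when 382 ≥ 500 − 40·p*, i.e. p* ≥ 2.95.
Weak-case type (on-path payoff 299) won't mimic when 299 ≥ 500 − 51·p*, i.e. p* ≥ 3.94.
Both must hold, so p* = max(3.94, 2.95) = 3.94. The weak-case type's constraint binds.

3.94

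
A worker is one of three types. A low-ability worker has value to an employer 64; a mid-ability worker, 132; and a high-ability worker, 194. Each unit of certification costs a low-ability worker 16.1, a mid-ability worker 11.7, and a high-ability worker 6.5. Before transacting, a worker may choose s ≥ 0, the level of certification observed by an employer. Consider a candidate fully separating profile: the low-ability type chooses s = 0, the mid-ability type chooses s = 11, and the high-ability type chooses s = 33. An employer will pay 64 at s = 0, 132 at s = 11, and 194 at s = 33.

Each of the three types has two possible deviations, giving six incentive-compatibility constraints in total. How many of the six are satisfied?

3

Mid-ability (own payoff 132 − 11.7×11 = 3.3): to s=0 gives 64 → profitable ✗; to s=33 gives 194 − 11.7×33 = -192.1 → no gain ✓.
Low-ability (own payoff 64): to s=11 gives 132 − 16.1×11 = -45.1 → no gain ✓; to s=33 gives 194 − 16.1×33 = -337.3 → no gain ✓.
High-ability (own payoff 194 − 6.5×33 = -20.5): to s=0 gives 64 → profitable ✗; to s=11 gives 132 − 6.5×11 = 60.5 → profitable ✗.
3 of the 6 constraints hold; not an equilibrium.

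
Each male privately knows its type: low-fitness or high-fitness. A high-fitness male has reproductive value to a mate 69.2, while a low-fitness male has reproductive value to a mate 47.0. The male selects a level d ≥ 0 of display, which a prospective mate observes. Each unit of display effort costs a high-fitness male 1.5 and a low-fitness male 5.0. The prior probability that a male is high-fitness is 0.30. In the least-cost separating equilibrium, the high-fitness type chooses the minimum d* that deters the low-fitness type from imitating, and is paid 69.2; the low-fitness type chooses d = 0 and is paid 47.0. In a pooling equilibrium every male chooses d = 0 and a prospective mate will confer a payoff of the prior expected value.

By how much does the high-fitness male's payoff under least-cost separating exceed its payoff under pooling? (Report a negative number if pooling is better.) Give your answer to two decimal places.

8.88

Least-cost separating signal: d* solves 47.0 = 69.2 − 5.0·d*, so d* = (69.2 − 47.0)/5.0 = 4.44.
High-fitness type's separating payoff: 69.2 − 1.5 × d* = 69.2 − 1.5 × (69.2 − 47.0)/5.0 = 69.2 − 33.3/5.0 = 62.54.
Pooling payoff: 0.30 × 69.2 + 0.70 × 47.0 = 53.66.
Difference: 62.54 − 53.66 = 8.88.
The high-fitness type prefers to separate.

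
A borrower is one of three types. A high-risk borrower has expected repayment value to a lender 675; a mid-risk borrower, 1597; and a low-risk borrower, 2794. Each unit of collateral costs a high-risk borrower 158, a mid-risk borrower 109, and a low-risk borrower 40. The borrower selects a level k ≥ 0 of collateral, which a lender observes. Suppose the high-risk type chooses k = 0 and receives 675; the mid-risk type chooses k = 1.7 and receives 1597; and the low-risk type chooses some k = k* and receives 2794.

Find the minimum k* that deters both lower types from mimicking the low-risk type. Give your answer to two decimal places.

13.41

Mid-risk type (on-path payoff 1597 − 109×1.7 = 1411.7) won't mimic when 1411.7 ≥ 2794 − 109·k*, i.e. k* ≥ 12.68.
High-risk type (on-path payoff 675) won't mimic when 675 ≥ 2794 − 158·k*, i.e. k* ≥ 13.41.
Both must hold, so k* = max(13.41, 12.68) = 13.41. The high-risk type's constraint binds.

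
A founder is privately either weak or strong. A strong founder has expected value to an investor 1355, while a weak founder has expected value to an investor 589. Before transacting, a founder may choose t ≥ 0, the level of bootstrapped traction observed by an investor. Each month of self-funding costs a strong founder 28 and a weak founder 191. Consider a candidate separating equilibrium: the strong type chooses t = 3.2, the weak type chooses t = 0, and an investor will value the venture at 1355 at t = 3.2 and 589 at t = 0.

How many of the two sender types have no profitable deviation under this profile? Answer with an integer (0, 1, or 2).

1

Weak type: stay at 0 → 589; mimic → 1355 − 191 × 3.2 = 743.8. IC fails (589 < 743.8).
Strong type: signal → 1355 − 28 × 3.2 = 1265.4; deviate to 0 → 589. IC holds (1265.4 ≥ 589).
1 of 2 constraints hold, so this profile is not an equilibrium.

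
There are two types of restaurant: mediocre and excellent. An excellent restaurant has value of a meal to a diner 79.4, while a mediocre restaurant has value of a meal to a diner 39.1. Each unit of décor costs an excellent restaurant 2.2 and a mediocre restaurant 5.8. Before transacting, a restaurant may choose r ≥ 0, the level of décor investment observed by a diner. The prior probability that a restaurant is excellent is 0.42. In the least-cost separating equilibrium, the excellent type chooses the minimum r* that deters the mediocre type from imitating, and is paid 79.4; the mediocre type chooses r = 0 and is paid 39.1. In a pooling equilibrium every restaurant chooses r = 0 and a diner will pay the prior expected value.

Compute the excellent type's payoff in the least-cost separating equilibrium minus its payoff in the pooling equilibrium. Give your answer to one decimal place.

8.1

Least-cost separating signal: r* solves 39.1 = 79.4 − 5.8·r*, so r* = (79.4 − 39.1)/5.8 ≈ 6.9483.
Excellent type's separating payoff: 79.4 − 2.2 × r* = 79.4 − 2.2 × (79.4 − 39.1)/5.8 = 79.4 − 88.66/5.8 ≈ 64.114.
Pooling payoff: 0.42 × 79.4 + 0.58 × 39.1 = 56.026.
Difference: 64.114 − 56.026 = 8.088, i.e. 8.1 to one decimal place.
The excellent type prefers to separate.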